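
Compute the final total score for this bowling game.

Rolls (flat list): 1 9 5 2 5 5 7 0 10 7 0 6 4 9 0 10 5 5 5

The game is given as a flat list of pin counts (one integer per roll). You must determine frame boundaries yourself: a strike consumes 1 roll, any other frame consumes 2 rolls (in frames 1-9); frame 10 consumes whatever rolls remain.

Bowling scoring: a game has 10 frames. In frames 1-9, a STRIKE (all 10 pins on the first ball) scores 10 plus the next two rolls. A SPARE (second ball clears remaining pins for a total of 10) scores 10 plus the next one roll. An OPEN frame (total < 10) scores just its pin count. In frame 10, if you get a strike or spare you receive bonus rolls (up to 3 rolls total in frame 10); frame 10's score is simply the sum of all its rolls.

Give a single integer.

Answer: 133

Derivation:
Frame 1: SPARE (1+9=10). 10 + next roll (5) = 15. Cumulative: 15
Frame 2: OPEN (5+2=7). Cumulative: 22
Frame 3: SPARE (5+5=10). 10 + next roll (7) = 17. Cumulative: 39
Frame 4: OPEN (7+0=7). Cumulative: 46
Frame 5: STRIKE. 10 + next two rolls (7+0) = 17. Cumulative: 63
Frame 6: OPEN (7+0=7). Cumulative: 70
Frame 7: SPARE (6+4=10). 10 + next roll (9) = 19. Cumulative: 89
Frame 8: OPEN (9+0=9). Cumulative: 98
Frame 9: STRIKE. 10 + next two rolls (5+5) = 20. Cumulative: 118
Frame 10: SPARE. Sum of all frame-10 rolls (5+5+5) = 15. Cumulative: 133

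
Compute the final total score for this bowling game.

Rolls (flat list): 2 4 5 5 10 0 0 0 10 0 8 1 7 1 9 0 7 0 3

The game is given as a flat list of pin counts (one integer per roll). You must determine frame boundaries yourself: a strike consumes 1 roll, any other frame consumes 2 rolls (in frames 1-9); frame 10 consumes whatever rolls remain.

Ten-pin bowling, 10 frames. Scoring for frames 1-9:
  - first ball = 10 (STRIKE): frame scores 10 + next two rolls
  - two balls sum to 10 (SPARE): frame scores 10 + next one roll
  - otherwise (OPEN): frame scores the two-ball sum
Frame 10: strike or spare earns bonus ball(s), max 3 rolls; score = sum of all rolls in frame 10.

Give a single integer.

Answer: 82

Derivation:
Frame 1: OPEN (2+4=6). Cumulative: 6
Frame 2: SPARE (5+5=10). 10 + next roll (10) = 20. Cumulative: 26
Frame 3: STRIKE. 10 + next two rolls (0+0) = 10. Cumulative: 36
Frame 4: OPEN (0+0=0). Cumulative: 36
Frame 5: SPARE (0+10=10). 10 + next roll (0) = 10. Cumulative: 46
Frame 6: OPEN (0+8=8). Cumulative: 54
Frame 7: OPEN (1+7=8). Cumulative: 62
Frame 8: SPARE (1+9=10). 10 + next roll (0) = 10. Cumulative: 72
Frame 9: OPEN (0+7=7). Cumulative: 79
Frame 10: OPEN. Sum of all frame-10 rolls (0+3) = 3. Cumulative: 82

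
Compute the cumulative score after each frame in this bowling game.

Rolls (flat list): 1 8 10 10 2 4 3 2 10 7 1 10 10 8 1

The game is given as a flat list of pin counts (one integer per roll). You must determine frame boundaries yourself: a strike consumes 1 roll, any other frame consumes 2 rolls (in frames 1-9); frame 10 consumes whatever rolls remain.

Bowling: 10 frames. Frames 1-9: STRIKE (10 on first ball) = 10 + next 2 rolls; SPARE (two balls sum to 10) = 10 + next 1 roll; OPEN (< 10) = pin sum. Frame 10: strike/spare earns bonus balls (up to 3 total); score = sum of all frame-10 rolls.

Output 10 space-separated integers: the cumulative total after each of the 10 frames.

Answer: 9 31 47 53 58 76 84 112 131 140

Derivation:
Frame 1: OPEN (1+8=9). Cumulative: 9
Frame 2: STRIKE. 10 + next two rolls (10+2) = 22. Cumulative: 31
Frame 3: STRIKE. 10 + next two rolls (2+4) = 16. Cumulative: 47
Frame 4: OPEN (2+4=6). Cumulative: 53
Frame 5: OPEN (3+2=5). Cumulative: 58
Frame 6: STRIKE. 10 + next two rolls (7+1) = 18. Cumulative: 76
Frame 7: OPEN (7+1=8). Cumulative: 84
Frame 8: STRIKE. 10 + next two rolls (10+8) = 28. Cumulative: 112
Frame 9: STRIKE. 10 + next two rolls (8+1) = 19. Cumulative: 131
Frame 10: OPEN. Sum of all frame-10 rolls (8+1) = 9. Cumulative: 140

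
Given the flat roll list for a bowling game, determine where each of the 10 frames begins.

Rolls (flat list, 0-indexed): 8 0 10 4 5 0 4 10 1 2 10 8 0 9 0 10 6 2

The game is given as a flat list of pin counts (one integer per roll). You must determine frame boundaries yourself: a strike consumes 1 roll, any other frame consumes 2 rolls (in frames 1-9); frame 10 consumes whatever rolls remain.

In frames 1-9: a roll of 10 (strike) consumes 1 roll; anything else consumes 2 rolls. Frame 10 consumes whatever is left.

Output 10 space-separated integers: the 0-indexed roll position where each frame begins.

Answer: 0 2 3 5 7 8 10 11 13 15

Derivation:
Frame 1 starts at roll index 0: rolls=8,0 (sum=8), consumes 2 rolls
Frame 2 starts at roll index 2: roll=10 (strike), consumes 1 roll
Frame 3 starts at roll index 3: rolls=4,5 (sum=9), consumes 2 rolls
Frame 4 starts at roll index 5: rolls=0,4 (sum=4), consumes 2 rolls
Frame 5 starts at roll index 7: roll=10 (strike), consumes 1 roll
Frame 6 starts at roll index 8: rolls=1,2 (sum=3), consumes 2 rolls
Frame 7 starts at roll index 10: roll=10 (strike), consumes 1 roll
Frame 8 starts at roll index 11: rolls=8,0 (sum=8), consumes 2 rolls
Frame 9 starts at roll index 13: rolls=9,0 (sum=9), consumes 2 rolls
Frame 10 starts at roll index 15: 3 remaining rolls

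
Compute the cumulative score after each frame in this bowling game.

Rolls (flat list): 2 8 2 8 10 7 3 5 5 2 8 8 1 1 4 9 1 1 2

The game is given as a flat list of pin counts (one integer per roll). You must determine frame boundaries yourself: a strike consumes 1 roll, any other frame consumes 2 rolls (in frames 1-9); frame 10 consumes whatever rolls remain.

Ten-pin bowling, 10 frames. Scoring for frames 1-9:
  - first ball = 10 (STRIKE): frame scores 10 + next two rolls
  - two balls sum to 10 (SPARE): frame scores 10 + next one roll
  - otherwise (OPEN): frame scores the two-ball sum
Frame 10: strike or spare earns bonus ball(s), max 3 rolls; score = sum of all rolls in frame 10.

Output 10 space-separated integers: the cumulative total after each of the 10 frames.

Answer: 12 32 52 67 79 97 106 111 122 125

Derivation:
Frame 1: SPARE (2+8=10). 10 + next roll (2) = 12. Cumulative: 12
Frame 2: SPARE (2+8=10). 10 + next roll (10) = 20. Cumulative: 32
Frame 3: STRIKE. 10 + next two rolls (7+3) = 20. Cumulative: 52
Frame 4: SPARE (7+3=10). 10 + next roll (5) = 15. Cumulative: 67
Frame 5: SPARE (5+5=10). 10 + next roll (2) = 12. Cumulative: 79
Frame 6: SPARE (2+8=10). 10 + next roll (8) = 18. Cumulative: 97
Frame 7: OPEN (8+1=9). Cumulative: 106
Frame 8: OPEN (1+4=5). Cumulative: 111
Frame 9: SPARE (9+1=10). 10 + next roll (1) = 11. Cumulative: 122
Frame 10: OPEN. Sum of all frame-10 rolls (1+2) = 3. Cumulative: 125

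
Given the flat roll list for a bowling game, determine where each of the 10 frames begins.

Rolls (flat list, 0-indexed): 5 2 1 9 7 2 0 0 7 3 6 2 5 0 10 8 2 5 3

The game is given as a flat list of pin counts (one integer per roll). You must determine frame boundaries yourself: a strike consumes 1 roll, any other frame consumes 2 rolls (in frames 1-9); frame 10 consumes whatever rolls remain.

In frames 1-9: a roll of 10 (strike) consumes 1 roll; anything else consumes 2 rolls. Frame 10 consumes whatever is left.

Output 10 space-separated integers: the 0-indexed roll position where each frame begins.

Answer: 0 2 4 6 8 10 12 14 15 17

Derivation:
Frame 1 starts at roll index 0: rolls=5,2 (sum=7), consumes 2 rolls
Frame 2 starts at roll index 2: rolls=1,9 (sum=10), consumes 2 rolls
Frame 3 starts at roll index 4: rolls=7,2 (sum=9), consumes 2 rolls
Frame 4 starts at roll index 6: rolls=0,0 (sum=0), consumes 2 rolls
Frame 5 starts at roll index 8: rolls=7,3 (sum=10), consumes 2 rolls
Frame 6 starts at roll index 10: rolls=6,2 (sum=8), consumes 2 rolls
Frame 7 starts at roll index 12: rolls=5,0 (sum=5), consumes 2 rolls
Frame 8 starts at roll index 14: roll=10 (strike), consumes 1 roll
Frame 9 starts at roll index 15: rolls=8,2 (sum=10), consumes 2 rolls
Frame 10 starts at roll index 17: 2 remaining rolls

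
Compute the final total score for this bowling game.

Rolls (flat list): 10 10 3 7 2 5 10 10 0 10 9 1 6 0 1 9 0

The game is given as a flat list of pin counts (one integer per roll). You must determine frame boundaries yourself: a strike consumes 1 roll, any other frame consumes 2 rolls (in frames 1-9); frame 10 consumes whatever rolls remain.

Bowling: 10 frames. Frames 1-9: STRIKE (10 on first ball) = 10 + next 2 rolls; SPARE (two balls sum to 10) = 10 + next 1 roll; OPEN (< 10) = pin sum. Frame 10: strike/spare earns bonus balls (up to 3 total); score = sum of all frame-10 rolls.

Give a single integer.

Frame 1: STRIKE. 10 + next two rolls (10+3) = 23. Cumulative: 23
Frame 2: STRIKE. 10 + next two rolls (3+7) = 20. Cumulative: 43
Frame 3: SPARE (3+7=10). 10 + next roll (2) = 12. Cumulative: 55
Frame 4: OPEN (2+5=7). Cumulative: 62
Frame 5: STRIKE. 10 + next two rolls (10+0) = 20. Cumulative: 82
Frame 6: STRIKE. 10 + next two rolls (0+10) = 20. Cumulative: 102
Frame 7: SPARE (0+10=10). 10 + next roll (9) = 19. Cumulative: 121
Frame 8: SPARE (9+1=10). 10 + next roll (6) = 16. Cumulative: 137
Frame 9: OPEN (6+0=6). Cumulative: 143
Frame 10: SPARE. Sum of all frame-10 rolls (1+9+0) = 10. Cumulative: 153

Answer: 153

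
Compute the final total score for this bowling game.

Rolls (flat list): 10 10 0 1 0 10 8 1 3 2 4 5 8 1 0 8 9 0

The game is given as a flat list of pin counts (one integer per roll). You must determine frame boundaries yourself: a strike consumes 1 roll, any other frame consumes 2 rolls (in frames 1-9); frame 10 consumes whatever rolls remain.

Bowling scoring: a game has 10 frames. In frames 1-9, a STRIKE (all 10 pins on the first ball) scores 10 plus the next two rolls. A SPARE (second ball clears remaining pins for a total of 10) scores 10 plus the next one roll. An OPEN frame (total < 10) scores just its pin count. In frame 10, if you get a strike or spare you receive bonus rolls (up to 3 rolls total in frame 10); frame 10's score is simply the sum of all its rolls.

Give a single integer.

Answer: 99

Derivation:
Frame 1: STRIKE. 10 + next two rolls (10+0) = 20. Cumulative: 20
Frame 2: STRIKE. 10 + next two rolls (0+1) = 11. Cumulative: 31
Frame 3: OPEN (0+1=1). Cumulative: 32
Frame 4: SPARE (0+10=10). 10 + next roll (8) = 18. Cumulative: 50
Frame 5: OPEN (8+1=9). Cumulative: 59
Frame 6: OPEN (3+2=5). Cumulative: 64
Frame 7: OPEN (4+5=9). Cumulative: 73
Frame 8: OPEN (8+1=9). Cumulative: 82
Frame 9: OPEN (0+8=8). Cumulative: 90
Frame 10: OPEN. Sum of all frame-10 rolls (9+0) = 9. Cumulative: 99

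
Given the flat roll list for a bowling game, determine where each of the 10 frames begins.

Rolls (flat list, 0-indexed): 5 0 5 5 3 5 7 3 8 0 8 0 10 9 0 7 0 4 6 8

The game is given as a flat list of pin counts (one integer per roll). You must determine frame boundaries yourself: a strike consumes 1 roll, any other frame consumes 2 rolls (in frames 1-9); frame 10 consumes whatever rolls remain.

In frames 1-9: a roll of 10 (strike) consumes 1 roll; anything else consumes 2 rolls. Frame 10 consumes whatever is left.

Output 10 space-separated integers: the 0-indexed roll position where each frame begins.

Answer: 0 2 4 6 8 10 12 13 15 17

Derivation:
Frame 1 starts at roll index 0: rolls=5,0 (sum=5), consumes 2 rolls
Frame 2 starts at roll index 2: rolls=5,5 (sum=10), consumes 2 rolls
Frame 3 starts at roll index 4: rolls=3,5 (sum=8), consumes 2 rolls
Frame 4 starts at roll index 6: rolls=7,3 (sum=10), consumes 2 rolls
Frame 5 starts at roll index 8: rolls=8,0 (sum=8), consumes 2 rolls
Frame 6 starts at roll index 10: rolls=8,0 (sum=8), consumes 2 rolls
Frame 7 starts at roll index 12: roll=10 (strike), consumes 1 roll
Frame 8 starts at roll index 13: rolls=9,0 (sum=9), consumes 2 rolls
Frame 9 starts at roll index 15: rolls=7,0 (sum=7), consumes 2 rolls
Frame 10 starts at roll index 17: 3 remaining rolls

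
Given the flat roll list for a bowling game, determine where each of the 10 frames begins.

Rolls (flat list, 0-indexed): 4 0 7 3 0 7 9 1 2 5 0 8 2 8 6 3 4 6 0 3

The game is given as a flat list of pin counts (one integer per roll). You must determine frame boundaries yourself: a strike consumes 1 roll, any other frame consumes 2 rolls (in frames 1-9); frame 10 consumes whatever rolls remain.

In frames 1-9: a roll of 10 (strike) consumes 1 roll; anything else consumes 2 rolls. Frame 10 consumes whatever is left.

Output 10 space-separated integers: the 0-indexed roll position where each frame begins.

Frame 1 starts at roll index 0: rolls=4,0 (sum=4), consumes 2 rolls
Frame 2 starts at roll index 2: rolls=7,3 (sum=10), consumes 2 rolls
Frame 3 starts at roll index 4: rolls=0,7 (sum=7), consumes 2 rolls
Frame 4 starts at roll index 6: rolls=9,1 (sum=10), consumes 2 rolls
Frame 5 starts at roll index 8: rolls=2,5 (sum=7), consumes 2 rolls
Frame 6 starts at roll index 10: rolls=0,8 (sum=8), consumes 2 rolls
Frame 7 starts at roll index 12: rolls=2,8 (sum=10), consumes 2 rolls
Frame 8 starts at roll index 14: rolls=6,3 (sum=9), consumes 2 rolls
Frame 9 starts at roll index 16: rolls=4,6 (sum=10), consumes 2 rolls
Frame 10 starts at roll index 18: 2 remaining rolls

Answer: 0 2 4 6 8 10 12 14 16 18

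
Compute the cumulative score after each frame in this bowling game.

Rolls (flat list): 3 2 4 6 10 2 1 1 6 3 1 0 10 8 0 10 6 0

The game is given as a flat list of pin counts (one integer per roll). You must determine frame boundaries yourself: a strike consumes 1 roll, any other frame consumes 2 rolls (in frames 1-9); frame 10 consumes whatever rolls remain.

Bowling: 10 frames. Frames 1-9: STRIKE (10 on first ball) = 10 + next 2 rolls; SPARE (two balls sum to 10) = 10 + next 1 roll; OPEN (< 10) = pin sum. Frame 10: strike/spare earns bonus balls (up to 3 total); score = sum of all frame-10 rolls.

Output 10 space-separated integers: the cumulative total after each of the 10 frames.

Answer: 5 25 38 41 48 52 70 78 94 100

Derivation:
Frame 1: OPEN (3+2=5). Cumulative: 5
Frame 2: SPARE (4+6=10). 10 + next roll (10) = 20. Cumulative: 25
Frame 3: STRIKE. 10 + next two rolls (2+1) = 13. Cumulative: 38
Frame 4: OPEN (2+1=3). Cumulative: 41
Frame 5: OPEN (1+6=7). Cumulative: 48
Frame 6: OPEN (3+1=4). Cumulative: 52
Frame 7: SPARE (0+10=10). 10 + next roll (8) = 18. Cumulative: 70
Frame 8: OPEN (8+0=8). Cumulative: 78
Frame 9: STRIKE. 10 + next two rolls (6+0) = 16. Cumulative: 94
Frame 10: OPEN. Sum of all frame-10 rolls (6+0) = 6. Cumulative: 100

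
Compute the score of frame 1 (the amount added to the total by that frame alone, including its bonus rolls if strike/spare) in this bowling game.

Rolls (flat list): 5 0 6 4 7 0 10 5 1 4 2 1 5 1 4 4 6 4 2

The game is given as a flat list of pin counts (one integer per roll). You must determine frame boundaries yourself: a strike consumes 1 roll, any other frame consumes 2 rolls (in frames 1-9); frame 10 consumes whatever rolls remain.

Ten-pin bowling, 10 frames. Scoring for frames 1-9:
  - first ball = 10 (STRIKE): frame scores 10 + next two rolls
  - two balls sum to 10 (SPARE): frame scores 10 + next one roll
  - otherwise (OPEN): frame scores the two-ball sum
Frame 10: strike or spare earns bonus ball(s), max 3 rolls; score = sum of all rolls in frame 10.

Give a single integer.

Frame 1: OPEN (5+0=5). Cumulative: 5
Frame 2: SPARE (6+4=10). 10 + next roll (7) = 17. Cumulative: 22
Frame 3: OPEN (7+0=7). Cumulative: 29

Answer: 5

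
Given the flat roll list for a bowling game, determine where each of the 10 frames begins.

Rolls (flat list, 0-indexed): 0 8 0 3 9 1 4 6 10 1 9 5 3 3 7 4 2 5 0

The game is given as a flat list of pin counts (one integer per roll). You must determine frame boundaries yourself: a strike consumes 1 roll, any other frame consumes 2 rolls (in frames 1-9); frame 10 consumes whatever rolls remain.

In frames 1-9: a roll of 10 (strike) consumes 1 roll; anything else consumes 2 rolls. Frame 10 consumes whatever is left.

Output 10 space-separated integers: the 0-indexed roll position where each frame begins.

Frame 1 starts at roll index 0: rolls=0,8 (sum=8), consumes 2 rolls
Frame 2 starts at roll index 2: rolls=0,3 (sum=3), consumes 2 rolls
Frame 3 starts at roll index 4: rolls=9,1 (sum=10), consumes 2 rolls
Frame 4 starts at roll index 6: rolls=4,6 (sum=10), consumes 2 rolls
Frame 5 starts at roll index 8: roll=10 (strike), consumes 1 roll
Frame 6 starts at roll index 9: rolls=1,9 (sum=10), consumes 2 rolls
Frame 7 starts at roll index 11: rolls=5,3 (sum=8), consumes 2 rolls
Frame 8 starts at roll index 13: rolls=3,7 (sum=10), consumes 2 rolls
Frame 9 starts at roll index 15: rolls=4,2 (sum=6), consumes 2 rolls
Frame 10 starts at roll index 17: 2 remaining rolls

Answer: 0 2 4 6 8 9 11 13 15 17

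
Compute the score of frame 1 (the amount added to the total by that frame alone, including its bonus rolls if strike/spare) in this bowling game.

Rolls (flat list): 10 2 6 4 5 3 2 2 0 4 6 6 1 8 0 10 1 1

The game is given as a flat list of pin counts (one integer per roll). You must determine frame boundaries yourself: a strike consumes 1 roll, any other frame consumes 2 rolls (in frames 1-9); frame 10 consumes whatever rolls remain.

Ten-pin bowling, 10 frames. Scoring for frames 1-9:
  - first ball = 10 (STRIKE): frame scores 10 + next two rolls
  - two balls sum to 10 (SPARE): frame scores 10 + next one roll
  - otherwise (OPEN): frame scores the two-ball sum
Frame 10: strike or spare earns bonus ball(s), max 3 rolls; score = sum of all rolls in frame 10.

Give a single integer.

Answer: 18

Derivation:
Frame 1: STRIKE. 10 + next two rolls (2+6) = 18. Cumulative: 18
Frame 2: OPEN (2+6=8). Cumulative: 26
Frame 3: OPEN (4+5=9). Cumulative: 35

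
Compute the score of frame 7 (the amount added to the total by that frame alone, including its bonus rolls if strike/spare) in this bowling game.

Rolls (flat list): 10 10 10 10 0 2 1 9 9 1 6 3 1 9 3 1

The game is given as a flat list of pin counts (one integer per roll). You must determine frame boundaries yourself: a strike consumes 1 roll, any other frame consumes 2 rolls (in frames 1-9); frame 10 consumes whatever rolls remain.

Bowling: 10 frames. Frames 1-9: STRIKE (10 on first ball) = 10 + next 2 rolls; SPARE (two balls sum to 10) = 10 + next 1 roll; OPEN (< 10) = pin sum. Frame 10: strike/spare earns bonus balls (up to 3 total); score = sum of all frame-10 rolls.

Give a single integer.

Frame 1: STRIKE. 10 + next two rolls (10+10) = 30. Cumulative: 30
Frame 2: STRIKE. 10 + next two rolls (10+10) = 30. Cumulative: 60
Frame 3: STRIKE. 10 + next two rolls (10+0) = 20. Cumulative: 80
Frame 4: STRIKE. 10 + next two rolls (0+2) = 12. Cumulative: 92
Frame 5: OPEN (0+2=2). Cumulative: 94
Frame 6: SPARE (1+9=10). 10 + next roll (9) = 19. Cumulative: 113
Frame 7: SPARE (9+1=10). 10 + next roll (6) = 16. Cumulative: 129
Frame 8: OPEN (6+3=9). Cumulative: 138
Frame 9: SPARE (1+9=10). 10 + next roll (3) = 13. Cumulative: 151

Answer: 16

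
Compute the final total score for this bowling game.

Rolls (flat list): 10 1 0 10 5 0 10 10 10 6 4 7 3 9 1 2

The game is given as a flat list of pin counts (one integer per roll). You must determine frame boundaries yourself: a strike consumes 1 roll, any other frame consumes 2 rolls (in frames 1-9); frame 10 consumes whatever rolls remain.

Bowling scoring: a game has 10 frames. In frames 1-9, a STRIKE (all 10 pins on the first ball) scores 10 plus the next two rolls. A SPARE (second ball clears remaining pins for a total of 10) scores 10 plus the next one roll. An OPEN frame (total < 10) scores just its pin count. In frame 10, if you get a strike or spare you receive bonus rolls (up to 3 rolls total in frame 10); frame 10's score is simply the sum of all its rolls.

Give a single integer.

Frame 1: STRIKE. 10 + next two rolls (1+0) = 11. Cumulative: 11
Frame 2: OPEN (1+0=1). Cumulative: 12
Frame 3: STRIKE. 10 + next two rolls (5+0) = 15. Cumulative: 27
Frame 4: OPEN (5+0=5). Cumulative: 32
Frame 5: STRIKE. 10 + next two rolls (10+10) = 30. Cumulative: 62
Frame 6: STRIKE. 10 + next two rolls (10+6) = 26. Cumulative: 88
Frame 7: STRIKE. 10 + next two rolls (6+4) = 20. Cumulative: 108
Frame 8: SPARE (6+4=10). 10 + next roll (7) = 17. Cumulative: 125
Frame 9: SPARE (7+3=10). 10 + next roll (9) = 19. Cumulative: 144
Frame 10: SPARE. Sum of all frame-10 rolls (9+1+2) = 12. Cumulative: 156

Answer: 156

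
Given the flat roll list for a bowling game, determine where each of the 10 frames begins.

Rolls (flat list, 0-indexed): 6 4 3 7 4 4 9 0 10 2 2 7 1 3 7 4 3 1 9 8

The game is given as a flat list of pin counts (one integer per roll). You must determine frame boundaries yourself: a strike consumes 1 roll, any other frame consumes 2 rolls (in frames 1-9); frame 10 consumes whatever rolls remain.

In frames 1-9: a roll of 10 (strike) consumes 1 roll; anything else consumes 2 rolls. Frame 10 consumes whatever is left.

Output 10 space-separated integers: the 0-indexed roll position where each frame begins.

Answer: 0 2 4 6 8 9 11 13 15 17

Derivation:
Frame 1 starts at roll index 0: rolls=6,4 (sum=10), consumes 2 rolls
Frame 2 starts at roll index 2: rolls=3,7 (sum=10), consumes 2 rolls
Frame 3 starts at roll index 4: rolls=4,4 (sum=8), consumes 2 rolls
Frame 4 starts at roll index 6: rolls=9,0 (sum=9), consumes 2 rolls
Frame 5 starts at roll index 8: roll=10 (strike), consumes 1 roll
Frame 6 starts at roll index 9: rolls=2,2 (sum=4), consumes 2 rolls
Frame 7 starts at roll index 11: rolls=7,1 (sum=8), consumes 2 rolls
Frame 8 starts at roll index 13: rolls=3,7 (sum=10), consumes 2 rolls
Frame 9 starts at roll index 15: rolls=4,3 (sum=7), consumes 2 rolls
Frame 10 starts at roll index 17: 3 remaining rolls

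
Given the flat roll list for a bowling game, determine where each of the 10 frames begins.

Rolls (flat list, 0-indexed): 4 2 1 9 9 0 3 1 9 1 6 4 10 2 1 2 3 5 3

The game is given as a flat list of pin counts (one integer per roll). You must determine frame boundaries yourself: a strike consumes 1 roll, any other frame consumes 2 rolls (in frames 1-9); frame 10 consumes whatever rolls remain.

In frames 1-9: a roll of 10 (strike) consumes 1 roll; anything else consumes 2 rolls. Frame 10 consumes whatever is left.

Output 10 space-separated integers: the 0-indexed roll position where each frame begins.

Frame 1 starts at roll index 0: rolls=4,2 (sum=6), consumes 2 rolls
Frame 2 starts at roll index 2: rolls=1,9 (sum=10), consumes 2 rolls
Frame 3 starts at roll index 4: rolls=9,0 (sum=9), consumes 2 rolls
Frame 4 starts at roll index 6: rolls=3,1 (sum=4), consumes 2 rolls
Frame 5 starts at roll index 8: rolls=9,1 (sum=10), consumes 2 rolls
Frame 6 starts at roll index 10: rolls=6,4 (sum=10), consumes 2 rolls
Frame 7 starts at roll index 12: roll=10 (strike), consumes 1 roll
Frame 8 starts at roll index 13: rolls=2,1 (sum=3), consumes 2 rolls
Frame 9 starts at roll index 15: rolls=2,3 (sum=5), consumes 2 rolls
Frame 10 starts at roll index 17: 2 remaining rolls

Answer: 0 2 4 6 8 10 12 13 15 17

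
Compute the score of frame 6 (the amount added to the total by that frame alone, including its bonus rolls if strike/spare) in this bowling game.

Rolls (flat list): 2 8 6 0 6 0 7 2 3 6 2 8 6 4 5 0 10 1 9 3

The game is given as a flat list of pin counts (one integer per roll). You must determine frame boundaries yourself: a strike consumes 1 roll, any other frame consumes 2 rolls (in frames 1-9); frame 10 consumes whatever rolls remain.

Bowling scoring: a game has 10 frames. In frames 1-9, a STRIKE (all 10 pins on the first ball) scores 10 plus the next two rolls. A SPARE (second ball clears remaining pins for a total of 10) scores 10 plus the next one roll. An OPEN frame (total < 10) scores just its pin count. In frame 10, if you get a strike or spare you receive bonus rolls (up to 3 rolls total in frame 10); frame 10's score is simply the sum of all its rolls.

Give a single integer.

Frame 1: SPARE (2+8=10). 10 + next roll (6) = 16. Cumulative: 16
Frame 2: OPEN (6+0=6). Cumulative: 22
Frame 3: OPEN (6+0=6). Cumulative: 28
Frame 4: OPEN (7+2=9). Cumulative: 37
Frame 5: OPEN (3+6=9). Cumulative: 46
Frame 6: SPARE (2+8=10). 10 + next roll (6) = 16. Cumulative: 62
Frame 7: SPARE (6+4=10). 10 + next roll (5) = 15. Cumulative: 77
Frame 8: OPEN (5+0=5). Cumulative: 82

Answer: 16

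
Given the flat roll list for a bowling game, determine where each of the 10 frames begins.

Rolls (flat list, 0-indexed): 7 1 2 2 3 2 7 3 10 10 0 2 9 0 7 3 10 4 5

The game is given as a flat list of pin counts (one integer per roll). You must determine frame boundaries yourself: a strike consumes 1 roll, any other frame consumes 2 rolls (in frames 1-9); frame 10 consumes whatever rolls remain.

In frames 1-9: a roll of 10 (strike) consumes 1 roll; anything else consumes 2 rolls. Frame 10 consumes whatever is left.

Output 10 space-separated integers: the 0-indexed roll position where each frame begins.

Frame 1 starts at roll index 0: rolls=7,1 (sum=8), consumes 2 rolls
Frame 2 starts at roll index 2: rolls=2,2 (sum=4), consumes 2 rolls
Frame 3 starts at roll index 4: rolls=3,2 (sum=5), consumes 2 rolls
Frame 4 starts at roll index 6: rolls=7,3 (sum=10), consumes 2 rolls
Frame 5 starts at roll index 8: roll=10 (strike), consumes 1 roll
Frame 6 starts at roll index 9: roll=10 (strike), consumes 1 roll
Frame 7 starts at roll index 10: rolls=0,2 (sum=2), consumes 2 rolls
Frame 8 starts at roll index 12: rolls=9,0 (sum=9), consumes 2 rolls
Frame 9 starts at roll index 14: rolls=7,3 (sum=10), consumes 2 rolls
Frame 10 starts at roll index 16: 3 remaining rolls

Answer: 0 2 4 6 8 9 10 12 14 16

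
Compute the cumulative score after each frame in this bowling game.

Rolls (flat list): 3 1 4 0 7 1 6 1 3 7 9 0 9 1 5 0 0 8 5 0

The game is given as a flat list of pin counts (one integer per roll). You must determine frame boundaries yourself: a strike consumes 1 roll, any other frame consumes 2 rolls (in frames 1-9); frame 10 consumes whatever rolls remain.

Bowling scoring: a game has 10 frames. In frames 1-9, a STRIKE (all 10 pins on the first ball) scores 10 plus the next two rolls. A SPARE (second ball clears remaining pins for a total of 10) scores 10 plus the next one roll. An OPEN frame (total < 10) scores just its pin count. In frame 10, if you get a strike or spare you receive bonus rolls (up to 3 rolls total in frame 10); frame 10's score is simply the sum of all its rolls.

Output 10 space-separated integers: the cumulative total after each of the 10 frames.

Answer: 4 8 16 23 42 51 66 71 79 84

Derivation:
Frame 1: OPEN (3+1=4). Cumulative: 4
Frame 2: OPEN (4+0=4). Cumulative: 8
Frame 3: OPEN (7+1=8). Cumulative: 16
Frame 4: OPEN (6+1=7). Cumulative: 23
Frame 5: SPARE (3+7=10). 10 + next roll (9) = 19. Cumulative: 42
Frame 6: OPEN (9+0=9). Cumulative: 51
Frame 7: SPARE (9+1=10). 10 + next roll (5) = 15. Cumulative: 66
Frame 8: OPEN (5+0=5). Cumulative: 71
Frame 9: OPEN (0+8=8). Cumulative: 79
Frame 10: OPEN. Sum of all frame-10 rolls (5+0) = 5. Cumulative: 84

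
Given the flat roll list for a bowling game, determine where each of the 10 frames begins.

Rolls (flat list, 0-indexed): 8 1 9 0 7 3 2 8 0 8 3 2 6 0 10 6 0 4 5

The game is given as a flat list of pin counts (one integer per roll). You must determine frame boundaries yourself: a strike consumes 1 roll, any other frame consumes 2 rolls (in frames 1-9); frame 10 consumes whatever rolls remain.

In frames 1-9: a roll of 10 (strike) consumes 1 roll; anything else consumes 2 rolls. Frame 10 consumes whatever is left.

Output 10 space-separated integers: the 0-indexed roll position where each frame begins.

Answer: 0 2 4 6 8 10 12 14 15 17

Derivation:
Frame 1 starts at roll index 0: rolls=8,1 (sum=9), consumes 2 rolls
Frame 2 starts at roll index 2: rolls=9,0 (sum=9), consumes 2 rolls
Frame 3 starts at roll index 4: rolls=7,3 (sum=10), consumes 2 rolls
Frame 4 starts at roll index 6: rolls=2,8 (sum=10), consumes 2 rolls
Frame 5 starts at roll index 8: rolls=0,8 (sum=8), consumes 2 rolls
Frame 6 starts at roll index 10: rolls=3,2 (sum=5), consumes 2 rolls
Frame 7 starts at roll index 12: rolls=6,0 (sum=6), consumes 2 rolls
Frame 8 starts at roll index 14: roll=10 (strike), consumes 1 roll
Frame 9 starts at roll index 15: rolls=6,0 (sum=6), consumes 2 rolls
Frame 10 starts at roll index 17: 2 remaining rolls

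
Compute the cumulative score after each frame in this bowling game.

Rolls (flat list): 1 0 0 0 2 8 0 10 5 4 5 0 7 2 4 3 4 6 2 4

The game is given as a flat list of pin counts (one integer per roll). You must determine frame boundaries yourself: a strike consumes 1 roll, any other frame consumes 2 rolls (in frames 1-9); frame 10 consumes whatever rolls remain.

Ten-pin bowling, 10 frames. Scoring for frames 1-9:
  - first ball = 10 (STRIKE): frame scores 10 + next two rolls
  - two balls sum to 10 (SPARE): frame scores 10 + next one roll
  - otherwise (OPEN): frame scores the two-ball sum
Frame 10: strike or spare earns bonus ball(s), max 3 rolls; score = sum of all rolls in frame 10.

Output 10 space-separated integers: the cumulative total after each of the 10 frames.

Frame 1: OPEN (1+0=1). Cumulative: 1
Frame 2: OPEN (0+0=0). Cumulative: 1
Frame 3: SPARE (2+8=10). 10 + next roll (0) = 10. Cumulative: 11
Frame 4: SPARE (0+10=10). 10 + next roll (5) = 15. Cumulative: 26
Frame 5: OPEN (5+4=9). Cumulative: 35
Frame 6: OPEN (5+0=5). Cumulative: 40
Frame 7: OPEN (7+2=9). Cumulative: 49
Frame 8: OPEN (4+3=7). Cumulative: 56
Frame 9: SPARE (4+6=10). 10 + next roll (2) = 12. Cumulative: 68
Frame 10: OPEN. Sum of all frame-10 rolls (2+4) = 6. Cumulative: 74

Answer: 1 1 11 26 35 40 49 56 68 74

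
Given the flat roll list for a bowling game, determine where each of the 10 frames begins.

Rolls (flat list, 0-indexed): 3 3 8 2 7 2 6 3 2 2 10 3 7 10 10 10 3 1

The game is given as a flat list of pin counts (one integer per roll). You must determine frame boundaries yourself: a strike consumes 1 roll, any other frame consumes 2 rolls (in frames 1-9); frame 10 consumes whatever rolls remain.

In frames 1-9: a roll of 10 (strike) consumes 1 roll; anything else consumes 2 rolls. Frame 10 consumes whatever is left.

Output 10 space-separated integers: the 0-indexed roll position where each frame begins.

Frame 1 starts at roll index 0: rolls=3,3 (sum=6), consumes 2 rolls
Frame 2 starts at roll index 2: rolls=8,2 (sum=10), consumes 2 rolls
Frame 3 starts at roll index 4: rolls=7,2 (sum=9), consumes 2 rolls
Frame 4 starts at roll index 6: rolls=6,3 (sum=9), consumes 2 rolls
Frame 5 starts at roll index 8: rolls=2,2 (sum=4), consumes 2 rolls
Frame 6 starts at roll index 10: roll=10 (strike), consumes 1 roll
Frame 7 starts at roll index 11: rolls=3,7 (sum=10), consumes 2 rolls
Frame 8 starts at roll index 13: roll=10 (strike), consumes 1 roll
Frame 9 starts at roll index 14: roll=10 (strike), consumes 1 roll
Frame 10 starts at roll index 15: 3 remaining rolls

Answer: 0 2 4 6 8 10 11 13 14 15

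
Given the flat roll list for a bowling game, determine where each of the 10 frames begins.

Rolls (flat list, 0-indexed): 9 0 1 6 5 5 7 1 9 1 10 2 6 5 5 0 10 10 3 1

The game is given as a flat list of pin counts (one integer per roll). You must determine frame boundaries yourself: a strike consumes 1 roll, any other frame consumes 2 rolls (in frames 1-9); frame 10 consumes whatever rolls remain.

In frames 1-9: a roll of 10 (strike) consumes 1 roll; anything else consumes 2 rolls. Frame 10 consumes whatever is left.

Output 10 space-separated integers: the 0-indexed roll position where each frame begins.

Answer: 0 2 4 6 8 10 11 13 15 17

Derivation:
Frame 1 starts at roll index 0: rolls=9,0 (sum=9), consumes 2 rolls
Frame 2 starts at roll index 2: rolls=1,6 (sum=7), consumes 2 rolls
Frame 3 starts at roll index 4: rolls=5,5 (sum=10), consumes 2 rolls
Frame 4 starts at roll index 6: rolls=7,1 (sum=8), consumes 2 rolls
Frame 5 starts at roll index 8: rolls=9,1 (sum=10), consumes 2 rolls
Frame 6 starts at roll index 10: roll=10 (strike), consumes 1 roll
Frame 7 starts at roll index 11: rolls=2,6 (sum=8), consumes 2 rolls
Frame 8 starts at roll index 13: rolls=5,5 (sum=10), consumes 2 rolls
Frame 9 starts at roll index 15: rolls=0,10 (sum=10), consumes 2 rolls
Frame 10 starts at roll index 17: 3 remaining rolls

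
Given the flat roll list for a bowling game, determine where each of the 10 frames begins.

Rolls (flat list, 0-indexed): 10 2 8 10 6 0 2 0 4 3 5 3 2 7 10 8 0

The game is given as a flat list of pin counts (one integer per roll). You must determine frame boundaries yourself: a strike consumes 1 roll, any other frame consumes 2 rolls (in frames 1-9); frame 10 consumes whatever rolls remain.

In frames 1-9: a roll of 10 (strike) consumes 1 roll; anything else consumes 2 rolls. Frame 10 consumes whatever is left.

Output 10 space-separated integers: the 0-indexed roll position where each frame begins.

Answer: 0 1 3 4 6 8 10 12 14 15

Derivation:
Frame 1 starts at roll index 0: roll=10 (strike), consumes 1 roll
Frame 2 starts at roll index 1: rolls=2,8 (sum=10), consumes 2 rolls
Frame 3 starts at roll index 3: roll=10 (strike), consumes 1 roll
Frame 4 starts at roll index 4: rolls=6,0 (sum=6), consumes 2 rolls
Frame 5 starts at roll index 6: rolls=2,0 (sum=2), consumes 2 rolls
Frame 6 starts at roll index 8: rolls=4,3 (sum=7), consumes 2 rolls
Frame 7 starts at roll index 10: rolls=5,3 (sum=8), consumes 2 rolls
Frame 8 starts at roll index 12: rolls=2,7 (sum=9), consumes 2 rolls
Frame 9 starts at roll index 14: roll=10 (strike), consumes 1 roll
Frame 10 starts at roll index 15: 2 remaining rolls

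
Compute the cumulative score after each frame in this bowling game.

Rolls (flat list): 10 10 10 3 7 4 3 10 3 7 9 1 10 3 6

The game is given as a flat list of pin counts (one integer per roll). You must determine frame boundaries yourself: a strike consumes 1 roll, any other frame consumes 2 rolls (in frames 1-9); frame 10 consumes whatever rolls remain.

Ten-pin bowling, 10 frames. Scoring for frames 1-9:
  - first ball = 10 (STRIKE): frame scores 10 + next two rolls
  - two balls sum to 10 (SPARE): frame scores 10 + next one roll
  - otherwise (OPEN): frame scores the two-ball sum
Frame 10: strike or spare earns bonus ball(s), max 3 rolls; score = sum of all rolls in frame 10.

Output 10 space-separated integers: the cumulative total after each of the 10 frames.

Frame 1: STRIKE. 10 + next two rolls (10+10) = 30. Cumulative: 30
Frame 2: STRIKE. 10 + next two rolls (10+3) = 23. Cumulative: 53
Frame 3: STRIKE. 10 + next two rolls (3+7) = 20. Cumulative: 73
Frame 4: SPARE (3+7=10). 10 + next roll (4) = 14. Cumulative: 87
Frame 5: OPEN (4+3=7). Cumulative: 94
Frame 6: STRIKE. 10 + next two rolls (3+7) = 20. Cumulative: 114
Frame 7: SPARE (3+7=10). 10 + next roll (9) = 19. Cumulative: 133
Frame 8: SPARE (9+1=10). 10 + next roll (10) = 20. Cumulative: 153
Frame 9: STRIKE. 10 + next two rolls (3+6) = 19. Cumulative: 172
Frame 10: OPEN. Sum of all frame-10 rolls (3+6) = 9. Cumulative: 181

Answer: 30 53 73 87 94 114 133 153 172 181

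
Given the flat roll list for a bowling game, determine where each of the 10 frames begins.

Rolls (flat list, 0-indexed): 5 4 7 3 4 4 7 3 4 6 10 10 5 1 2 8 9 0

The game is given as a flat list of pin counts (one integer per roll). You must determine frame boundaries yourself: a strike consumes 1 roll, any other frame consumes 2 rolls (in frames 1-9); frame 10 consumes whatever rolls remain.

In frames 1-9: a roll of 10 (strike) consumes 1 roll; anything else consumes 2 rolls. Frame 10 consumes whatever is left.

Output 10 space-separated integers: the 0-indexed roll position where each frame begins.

Frame 1 starts at roll index 0: rolls=5,4 (sum=9), consumes 2 rolls
Frame 2 starts at roll index 2: rolls=7,3 (sum=10), consumes 2 rolls
Frame 3 starts at roll index 4: rolls=4,4 (sum=8), consumes 2 rolls
Frame 4 starts at roll index 6: rolls=7,3 (sum=10), consumes 2 rolls
Frame 5 starts at roll index 8: rolls=4,6 (sum=10), consumes 2 rolls
Frame 6 starts at roll index 10: roll=10 (strike), consumes 1 roll
Frame 7 starts at roll index 11: roll=10 (strike), consumes 1 roll
Frame 8 starts at roll index 12: rolls=5,1 (sum=6), consumes 2 rolls
Frame 9 starts at roll index 14: rolls=2,8 (sum=10), consumes 2 rolls
Frame 10 starts at roll index 16: 2 remaining rolls

Answer: 0 2 4 6 8 10 11 12 14 16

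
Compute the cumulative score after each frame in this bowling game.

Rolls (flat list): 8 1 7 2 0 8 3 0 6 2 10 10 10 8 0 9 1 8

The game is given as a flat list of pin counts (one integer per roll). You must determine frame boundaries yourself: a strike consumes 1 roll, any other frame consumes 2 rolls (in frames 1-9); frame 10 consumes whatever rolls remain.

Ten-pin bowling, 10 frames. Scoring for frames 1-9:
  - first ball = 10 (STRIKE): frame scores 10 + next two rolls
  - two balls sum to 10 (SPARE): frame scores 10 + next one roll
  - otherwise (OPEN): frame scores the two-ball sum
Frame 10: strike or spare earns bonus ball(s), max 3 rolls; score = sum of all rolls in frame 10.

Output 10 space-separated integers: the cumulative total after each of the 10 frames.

Frame 1: OPEN (8+1=9). Cumulative: 9
Frame 2: OPEN (7+2=9). Cumulative: 18
Frame 3: OPEN (0+8=8). Cumulative: 26
Frame 4: OPEN (3+0=3). Cumulative: 29
Frame 5: OPEN (6+2=8). Cumulative: 37
Frame 6: STRIKE. 10 + next two rolls (10+10) = 30. Cumulative: 67
Frame 7: STRIKE. 10 + next two rolls (10+8) = 28. Cumulative: 95
Frame 8: STRIKE. 10 + next two rolls (8+0) = 18. Cumulative: 113
Frame 9: OPEN (8+0=8). Cumulative: 121
Frame 10: SPARE. Sum of all frame-10 rolls (9+1+8) = 18. Cumulative: 139

Answer: 9 18 26 29 37 67 95 113 121 139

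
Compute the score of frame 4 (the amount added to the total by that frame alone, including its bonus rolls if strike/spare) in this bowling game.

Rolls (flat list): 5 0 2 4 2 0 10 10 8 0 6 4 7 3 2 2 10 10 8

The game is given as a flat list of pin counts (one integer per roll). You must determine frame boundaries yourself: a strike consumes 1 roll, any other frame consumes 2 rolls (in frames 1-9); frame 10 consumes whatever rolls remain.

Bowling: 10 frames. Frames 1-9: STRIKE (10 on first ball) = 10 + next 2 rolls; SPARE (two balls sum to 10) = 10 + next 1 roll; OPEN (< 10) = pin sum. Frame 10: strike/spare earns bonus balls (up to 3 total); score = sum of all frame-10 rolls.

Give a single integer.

Answer: 28

Derivation:
Frame 1: OPEN (5+0=5). Cumulative: 5
Frame 2: OPEN (2+4=6). Cumulative: 11
Frame 3: OPEN (2+0=2). Cumulative: 13
Frame 4: STRIKE. 10 + next two rolls (10+8) = 28. Cumulative: 41
Frame 5: STRIKE. 10 + next two rolls (8+0) = 18. Cumulative: 59
Frame 6: OPEN (8+0=8). Cumulative: 67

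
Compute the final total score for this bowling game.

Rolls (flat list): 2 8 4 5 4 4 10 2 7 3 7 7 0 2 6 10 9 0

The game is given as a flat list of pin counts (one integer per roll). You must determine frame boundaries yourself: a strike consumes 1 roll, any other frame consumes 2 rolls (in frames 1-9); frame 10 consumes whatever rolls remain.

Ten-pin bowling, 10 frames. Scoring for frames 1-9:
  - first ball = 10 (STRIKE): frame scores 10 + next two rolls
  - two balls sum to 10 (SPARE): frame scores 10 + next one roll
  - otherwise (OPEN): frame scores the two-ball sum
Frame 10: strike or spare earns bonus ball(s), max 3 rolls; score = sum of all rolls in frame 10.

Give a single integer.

Frame 1: SPARE (2+8=10). 10 + next roll (4) = 14. Cumulative: 14
Frame 2: OPEN (4+5=9). Cumulative: 23
Frame 3: OPEN (4+4=8). Cumulative: 31
Frame 4: STRIKE. 10 + next two rolls (2+7) = 19. Cumulative: 50
Frame 5: OPEN (2+7=9). Cumulative: 59
Frame 6: SPARE (3+7=10). 10 + next roll (7) = 17. Cumulative: 76
Frame 7: OPEN (7+0=7). Cumulative: 83
Frame 8: OPEN (2+6=8). Cumulative: 91
Frame 9: STRIKE. 10 + next two rolls (9+0) = 19. Cumulative: 110
Frame 10: OPEN. Sum of all frame-10 rolls (9+0) = 9. Cumulative: 119

Answer: 119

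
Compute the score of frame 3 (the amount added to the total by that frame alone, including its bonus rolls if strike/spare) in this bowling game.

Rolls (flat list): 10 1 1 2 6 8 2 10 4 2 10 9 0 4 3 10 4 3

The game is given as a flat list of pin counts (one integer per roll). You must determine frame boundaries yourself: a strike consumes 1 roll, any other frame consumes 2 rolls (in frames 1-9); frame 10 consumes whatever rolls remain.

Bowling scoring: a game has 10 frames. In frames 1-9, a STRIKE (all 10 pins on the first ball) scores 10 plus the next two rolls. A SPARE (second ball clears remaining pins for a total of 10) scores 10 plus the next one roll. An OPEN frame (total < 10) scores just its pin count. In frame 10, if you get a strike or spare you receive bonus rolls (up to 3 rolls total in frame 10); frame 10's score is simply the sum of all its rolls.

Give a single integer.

Answer: 8

Derivation:
Frame 1: STRIKE. 10 + next two rolls (1+1) = 12. Cumulative: 12
Frame 2: OPEN (1+1=2). Cumulative: 14
Frame 3: OPEN (2+6=8). Cumulative: 22
Frame 4: SPARE (8+2=10). 10 + next roll (10) = 20. Cumulative: 42
Frame 5: STRIKE. 10 + next two rolls (4+2) = 16. Cumulative: 58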